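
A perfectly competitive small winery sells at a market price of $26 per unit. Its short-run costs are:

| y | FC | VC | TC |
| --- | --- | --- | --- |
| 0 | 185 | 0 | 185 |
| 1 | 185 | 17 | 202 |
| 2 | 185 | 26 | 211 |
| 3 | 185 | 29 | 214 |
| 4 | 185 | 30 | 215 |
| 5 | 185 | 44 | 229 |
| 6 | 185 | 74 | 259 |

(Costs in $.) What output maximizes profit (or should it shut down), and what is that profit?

Tabulate TR − TC: y=0: -185; y=1: -176; y=2: -159; y=3: -136; y=4: -111; y=5: -99; y=6: -103.
Profit is maximized at y = 5. AVC there is 44/5 = $8.80 ≤ P, so producing beats shutting down (which would give -$185).

y = 5; profit = -$99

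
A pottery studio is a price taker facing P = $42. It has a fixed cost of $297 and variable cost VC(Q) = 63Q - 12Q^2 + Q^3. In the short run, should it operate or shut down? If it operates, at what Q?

Produce at Q = 7

Variable cost is VC = 63Q - 12Q^2 + Q^3, so AVC = VC/Q = 63 - 12Q + Q^2 and MC = dTC/dQ = 63 - 24Q + 3Q^2.
AVC is minimized where dAVC/dQ = -12 + 2Q = 0, at Q = 6; min AVC = 63 - 12·6 + 6^2 = $27.
P = $42 exceeds min AVC = $27, so the firm stays open.
Solving P = MC: 21 - 24Q + 3Q^2 = 0 ⇒ Q = 1 or 7. On the upward-sloping branch, Q* = 7.
Check: AVC at Q = 7 is $28 ≤ P, so revenue covers variable cost.
Profit = P·Q − TC = 42·7 − 493 = -$199, a loss, but smaller than the $297 fixed cost the firm would lose by shutting down.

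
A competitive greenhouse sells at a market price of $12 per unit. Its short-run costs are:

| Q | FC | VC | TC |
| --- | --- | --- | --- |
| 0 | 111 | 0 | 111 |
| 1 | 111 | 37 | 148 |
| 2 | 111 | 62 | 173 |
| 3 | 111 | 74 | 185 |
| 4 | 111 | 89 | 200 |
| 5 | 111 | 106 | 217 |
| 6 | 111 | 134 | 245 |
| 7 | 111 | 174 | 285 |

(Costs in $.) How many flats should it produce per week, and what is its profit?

Q = 0 (shut down); profit = -$111

Compute π = P·Q − TC at each output: Q=0: -111; Q=1: -136; Q=2: -149; Q=3: -149; Q=4: -152; Q=5: -157; Q=6: -173; Q=7: -201.
Profit is highest at Q = 0. Equivalently, the lowest AVC in the table is 106/5 ≈ $21.20 at Q = 5, and P = $12 falls below it — price never covers variable cost, so the firm shuts down and loses only its fixed cost.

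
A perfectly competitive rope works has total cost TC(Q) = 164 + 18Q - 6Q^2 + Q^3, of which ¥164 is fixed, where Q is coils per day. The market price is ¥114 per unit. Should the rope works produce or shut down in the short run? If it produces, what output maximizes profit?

Produce at Q = 8

Strip out fixed cost: VC = 18Q - 6Q^2 + Q^3. Then AVC = 18 - 6Q + Q^2 and MC = 18 - 12Q + 3Q^2.
The AVC parabola has its vertex at Q = 6/2 = 3, where AVC = 18 - 6·3 + 3^2 = ¥9.
Since P = ¥114 ≥ min AVC = ¥9, price covers variable cost and the firm should produce.
Solving P = MC: -96 - 12Q + 3Q^2 = 0 ⇒ Q = -4 or 8. On the upward-sloping branch, Q* = 8.
Check: AVC at Q = 8 is ¥34 ≤ P, so revenue covers variable cost.
Profit = P·Q − TC = 114·8 − 436 = ¥476.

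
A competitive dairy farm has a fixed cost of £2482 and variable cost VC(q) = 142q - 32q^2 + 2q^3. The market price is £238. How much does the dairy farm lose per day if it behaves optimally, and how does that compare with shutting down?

AVC = 142 - 32q + 2q^2; min AVC = £14 at q = 8. Since P = £238 ≥ min AVC, the firm produces.
MC = 142 - 64q + 6q^2. Setting P = MC and taking the root on the rising branch gives q* = 12.
TR = 238·12 = 2856. TC = 2482 + 552 = 3034. Profit = 2856 − 3034 = -£178.
By producing, the firm covers all variable cost plus £2304 of fixed cost; shutting down would lose the full £2482.

Profit = -£178 at q = 12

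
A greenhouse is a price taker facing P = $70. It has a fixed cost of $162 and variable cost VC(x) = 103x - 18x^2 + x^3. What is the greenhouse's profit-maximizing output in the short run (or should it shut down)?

Strip out fixed cost: VC = 103x - 18x^2 + x^3. Then AVC = 103 - 18x + x^2 and MC = 103 - 36x + 3x^2.
AVC is minimized where dAVC/dx = -18 + 2x = 0, at x = 9; min AVC = 103 - 18·9 + 9^2 = $22.
Because $70 ≥ $22, revenue can cover variable cost; the firm operates.
P = MC gives 33 - 36x + 3x^2 = 0, with roots 1 and 11. Take the larger (rising MC): x* = 11.
Check: AVC at x = 11 is $26 ≤ P, so revenue covers variable cost.
Profit = P·x − TC = 70·11 − 448 = $322.

Produce at x = 11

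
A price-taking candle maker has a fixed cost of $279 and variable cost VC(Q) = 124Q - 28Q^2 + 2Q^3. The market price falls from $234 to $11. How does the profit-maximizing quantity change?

MC = 124 - 56Q + 6Q^2; the shutdown threshold is min AVC = $26 (at Q = 7).
At P = $234 ≥ min AVC, set P = MC on the rising branch: Q = 11.
At P = $11 < min AVC = $26, price no longer covers variable cost at any output, so the firm shuts down: Q = 0.

Output falls from 11 to 0 (the firm shuts down)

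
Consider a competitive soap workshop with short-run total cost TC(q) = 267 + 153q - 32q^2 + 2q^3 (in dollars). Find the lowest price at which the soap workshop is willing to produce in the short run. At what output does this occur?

$25 per unit, at q = 8

The shutdown price is the minimum of AVC. VC = 153q - 32q^2 + 2q^3, so AVC = 153 - 32q + 2q^2.
dAVC/dq = -32 + 4q = 0 gives q = 8. min AVC = 153 - 32·8 + 2·8^2 = 25.
The firm shuts down for any P below $25.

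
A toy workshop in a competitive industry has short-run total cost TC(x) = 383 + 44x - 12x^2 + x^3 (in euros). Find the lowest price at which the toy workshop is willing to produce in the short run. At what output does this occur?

Short-run supply begins at min AVC. From VC = 44x - 12x^2 + x^3, AVC = 44 - 12x + x^2.
At the minimum of AVC, MC = AVC. MC = 44 - 24x + 3x^2; setting MC = AVC gives 2x^2 - 12x = 0, so x = 6. min AVC = 8.
The firm shuts down for any P below €8.

€8 per unit, at x = 6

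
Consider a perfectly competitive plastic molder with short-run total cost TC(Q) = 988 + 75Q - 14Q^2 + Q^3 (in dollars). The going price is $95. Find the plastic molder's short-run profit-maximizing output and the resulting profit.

AVC = 75 - 14Q + Q^2; min AVC = $26 at Q = 7. Since P = $95 ≥ min AVC, the firm produces.
With MC = 75 - 28Q + 3Q^2, P = MC on the upward-sloping part at Q* = 10.
TR = 95·10 = 950. TC = 988 + 350 = 1338. Profit = 950 − 1338 = -$388.
Shutting down would mean losing the fixed cost of $988, so operating at a loss of $388 is better by $600.

Profit = -$388 at Q = 10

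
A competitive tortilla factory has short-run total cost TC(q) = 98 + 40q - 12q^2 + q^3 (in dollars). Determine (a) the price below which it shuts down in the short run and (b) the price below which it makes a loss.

Shutdown price = min AVC. AVC = 40 - 12q + q^2, with vertex at q = 6 and minimum $4.
ATC = 98/q + 40 - 12q + q^2. Setting dATC/dq = −98/q^2 − 12 + 2q = 0 gives q = 7 (since 2·7^3 − 12·7^2 = 98).
min ATC = 98/7 + 40 − 12·7 + 7^2 = $19. That is the break-even price.
Between these two prices the firm operates at a loss; above $19 it earns a profit.

Shutdown price = $4; break-even price = $19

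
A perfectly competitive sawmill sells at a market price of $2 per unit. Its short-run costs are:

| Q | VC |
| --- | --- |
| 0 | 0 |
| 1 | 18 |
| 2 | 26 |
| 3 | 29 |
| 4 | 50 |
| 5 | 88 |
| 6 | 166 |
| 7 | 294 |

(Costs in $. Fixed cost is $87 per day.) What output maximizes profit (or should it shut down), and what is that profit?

Q = 0 (shut down); profit = -$87

Compute π = P·Q − TC at each output: Q=0: -87; Q=1: -103; Q=2: -109; Q=3: -110; Q=4: -129; Q=5: -165; Q=6: -241; Q=7: -367.
Profit is highest at Q = 0. Equivalently, the lowest AVC in the table is 29/3 ≈ $9.67 at Q = 3, and P = $2 falls below it — price never covers variable cost, so the firm shuts down and loses only its fixed cost.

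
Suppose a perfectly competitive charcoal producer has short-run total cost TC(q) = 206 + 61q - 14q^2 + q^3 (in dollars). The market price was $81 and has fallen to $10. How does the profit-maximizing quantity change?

AVC = 61 - 14q + q^2, minimized at q = 7 where min AVC = $12. MC = 61 - 28q + 3q^2.
With P = $81 above the shutdown price, P = MC gives q = 10.
At P = $10 < min AVC = $12, price no longer covers variable cost at any output, so the firm shuts down: q = 0.

Output falls from 10 to 0 (the firm shuts down)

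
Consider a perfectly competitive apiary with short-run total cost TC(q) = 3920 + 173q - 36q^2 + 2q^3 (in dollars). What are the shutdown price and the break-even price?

Shutdown price = $11; break-even price = $341

AVC = 173 - 36q + 2q^2; minimized at q = 9, giving min AVC = $11. That is the shutdown price.
ATC = 3920/q + 173 - 36q + 2q^2. Setting dATC/dq = −3920/q^2 − 36 + 4q = 0 gives q = 14 (since 4·14^3 − 36·14^2 = 3920).
min ATC = 3920/14 + 173 − 36·14 + 2·14^2 = $341. That is the break-even price.
Between these two prices the firm operates at a loss; above $341 it earns a profit.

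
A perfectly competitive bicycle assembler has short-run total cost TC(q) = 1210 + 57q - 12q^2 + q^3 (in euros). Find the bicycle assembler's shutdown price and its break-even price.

Shutdown price = €21; break-even price = €156

Shutdown price = min AVC. AVC = 57 - 12q + q^2, with vertex at q = 6 and minimum €21.
ATC = 1210/q + 57 - 12q + q^2. Setting dATC/dq = −1210/q^2 − 12 + 2q = 0 gives q = 11 (since 2·11^3 − 12·11^2 = 1210).
min ATC = 1210/11 + 57 − 12·11 + 11^2 = €156. That is the break-even price.
For €21 ≤ P < €156 the firm produces at a loss; below €21 it shuts down.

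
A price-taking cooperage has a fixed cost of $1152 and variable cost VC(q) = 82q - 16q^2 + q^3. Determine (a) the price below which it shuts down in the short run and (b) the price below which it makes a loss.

AVC = 82 - 16q + q^2; minimized at q = 8, giving min AVC = $18. That is the shutdown price.
ATC = 1152/q + 82 - 16q + q^2. Setting dATC/dq = −1152/q^2 − 16 + 2q = 0 gives q = 12 (since 2·12^3 − 16·12^2 = 1152).
min ATC = 1152/12 + 82 − 16·12 + 12^2 = $130. That is the break-even price.
For $18 ≤ P < $130 the firm produces at a loss; below $18 it shuts down.

Shutdown price = $18; break-even price = $130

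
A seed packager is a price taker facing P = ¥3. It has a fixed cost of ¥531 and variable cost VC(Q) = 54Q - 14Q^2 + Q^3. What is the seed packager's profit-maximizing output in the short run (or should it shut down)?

Shut down

Strip out fixed cost: VC = 54Q - 14Q^2 + Q^3. Then AVC = 54 - 14Q + Q^2 and MC = 54 - 28Q + 3Q^2.
AVC hits its minimum where MC = AVC, at Q = 7, giving min AVC = 54 - 14·7 + 7^2 = ¥5.
Since P = ¥3 < min AVC = ¥5, price fails to cover variable cost at any output.
Best response: produce nothing and absorb the ¥531 fixed cost.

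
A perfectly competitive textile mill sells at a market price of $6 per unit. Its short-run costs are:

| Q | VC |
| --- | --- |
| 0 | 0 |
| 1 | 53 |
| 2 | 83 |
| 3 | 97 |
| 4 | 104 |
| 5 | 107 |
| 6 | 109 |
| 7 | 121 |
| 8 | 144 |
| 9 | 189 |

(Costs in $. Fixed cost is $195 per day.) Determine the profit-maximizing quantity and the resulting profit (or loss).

Q = 0 (shut down); profit = -$195

Profit at each row (π = 6Q − TC): Q=0: -195; Q=1: -242; Q=2: -266; Q=3: -274; Q=4: -275; Q=5: -272; Q=6: -268; Q=7: -274; Q=8: -291; Q=9: -330.
Profit is highest at Q = 0. Equivalently, the lowest AVC in the table is 121/7 ≈ $17.29 at Q = 7, and P = $6 falls below it — price never covers variable cost, so the firm shuts down and loses only its fixed cost.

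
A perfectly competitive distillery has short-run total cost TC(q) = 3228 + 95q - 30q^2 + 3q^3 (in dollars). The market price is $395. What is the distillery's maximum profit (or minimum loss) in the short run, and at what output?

Profit = -$228 at q = 10

AVC = 95 - 30q + 3q^2; min AVC = $20 at q = 5. Since P = $395 ≥ min AVC, the firm produces.
With MC = 95 - 60q + 9q^2, P = MC on the upward-sloping part at q* = 10.
TR = 395·10 = 3950. TC = 3228 + 950 = 4178. Profit = 3950 − 4178 = -$228.
That loss of $228 beats the $3228 the firm would lose by shutting down; producing recovers $3000 of fixed cost.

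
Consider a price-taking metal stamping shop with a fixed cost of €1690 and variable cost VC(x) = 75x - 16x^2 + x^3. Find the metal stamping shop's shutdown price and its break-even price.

AVC = 75 - 16x + x^2; minimized at x = 8, giving min AVC = €11. That is the shutdown price.
ATC = 1690/x + 75 - 16x + x^2. Setting dATC/dx = −1690/x^2 − 16 + 2x = 0 gives x = 13 (since 2·13^3 − 16·13^2 = 1690).
min ATC = 1690/13 + 75 − 16·13 + 13^2 = €166. That is the break-even price.
Between these two prices the firm operates at a loss; above €166 it earns a profit.

Shutdown price = €11; break-even price = €166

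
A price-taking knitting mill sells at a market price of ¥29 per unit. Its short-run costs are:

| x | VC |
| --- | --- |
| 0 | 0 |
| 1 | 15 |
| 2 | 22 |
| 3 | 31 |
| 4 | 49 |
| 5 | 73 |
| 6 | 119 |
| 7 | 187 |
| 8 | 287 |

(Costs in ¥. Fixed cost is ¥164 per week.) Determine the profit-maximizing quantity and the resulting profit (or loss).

Profit at each row (π = 29x − TC): x=0: -164; x=1: -150; x=2: -128; x=3: -108; x=4: -97; x=5: -92; x=6: -109; x=7: -148; x=8: -219.
Profit is maximized at x = 5. AVC there is 73/5 = ¥14.60 ≤ P, so producing beats shutting down (which would give -¥164).

x = 5; profit = -¥92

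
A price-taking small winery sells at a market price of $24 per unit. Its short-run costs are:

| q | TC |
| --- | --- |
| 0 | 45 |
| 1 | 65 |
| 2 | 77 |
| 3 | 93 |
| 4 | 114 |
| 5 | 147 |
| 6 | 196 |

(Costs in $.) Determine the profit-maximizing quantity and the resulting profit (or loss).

q = 4; profit = -$18

Profit at each row (π = 24q − TC): q=0: -45; q=1: -41; q=2: -29; q=3: -21; q=4: -18; q=5: -27; q=6: -52.
Profit is maximized at q = 4. AVC there is 69/4 = $17.25 ≤ P, so producing beats shutting down (which would give -$45).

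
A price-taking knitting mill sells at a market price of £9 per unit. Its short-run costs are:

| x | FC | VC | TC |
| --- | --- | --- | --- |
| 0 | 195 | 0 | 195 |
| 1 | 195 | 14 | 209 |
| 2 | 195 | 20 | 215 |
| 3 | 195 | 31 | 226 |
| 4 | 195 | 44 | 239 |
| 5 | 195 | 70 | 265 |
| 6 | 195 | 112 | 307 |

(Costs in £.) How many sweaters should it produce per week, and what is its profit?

x = 0 (shut down); profit = -£195

Tabulate TR − TC: x=0: -195; x=1: -200; x=2: -197; x=3: -199; x=4: -203; x=5: -220; x=6: -253.
Profit is highest at x = 0. Equivalently, the lowest AVC in the table is 20/2 ≈ £10 at x = 2, and P = £9 falls below it — price never covers variable cost, so the firm shuts down and loses only its fixed cost.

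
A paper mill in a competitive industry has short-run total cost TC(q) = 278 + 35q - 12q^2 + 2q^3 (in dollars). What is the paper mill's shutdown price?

The firm shuts down when price falls below the minimum of average variable cost. AVC = VC/q = 35 - 12q + 2q^2.
dAVC/dq = -12 + 4q = 0 gives q = 3. min AVC = 35 - 12·3 + 2·3^2 = 17.
The firm shuts down for any P below $17.

$17 per unit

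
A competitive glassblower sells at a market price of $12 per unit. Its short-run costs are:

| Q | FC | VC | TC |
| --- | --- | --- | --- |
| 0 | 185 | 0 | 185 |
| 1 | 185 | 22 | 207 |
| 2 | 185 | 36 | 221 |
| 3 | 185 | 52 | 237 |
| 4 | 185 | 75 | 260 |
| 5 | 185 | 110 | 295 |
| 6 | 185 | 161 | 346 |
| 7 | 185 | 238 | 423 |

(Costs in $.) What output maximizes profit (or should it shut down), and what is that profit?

Compute π = P·Q − TC at each output: Q=0: -185; Q=1: -195; Q=2: -197; Q=3: -201; Q=4: -212; Q=5: -235; Q=6: -274; Q=7: -339.
Profit is highest at Q = 0. Equivalently, the lowest AVC in the table is 52/3 ≈ $17.33 at Q = 3, and P = $12 falls below it — price never covers variable cost, so the firm shuts down and loses only its fixed cost.

Q = 0 (shut down); profit = -$185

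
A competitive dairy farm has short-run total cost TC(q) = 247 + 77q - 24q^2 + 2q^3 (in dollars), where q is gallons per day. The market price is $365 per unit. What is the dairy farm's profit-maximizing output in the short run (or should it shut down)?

Produce at q = 12

Strip out fixed cost: VC = 77q - 24q^2 + 2q^3. Then AVC = 77 - 24q + 2q^2 and MC = 77 - 48q + 6q^2.
The AVC parabola has its vertex at q = 24/4 = 6, where AVC = 77 - 24·6 + 2·6^2 = $5.
Because $365 ≥ $5, revenue can cover variable cost; the firm operates.
Solving P = MC: -288 - 48q + 6q^2 = 0 ⇒ q = -4 or 12. On the upward-sloping branch, q* = 12.
Check: AVC at q = 12 is $77 ≤ P, so revenue covers variable cost.
Profit = P·q − TC = 365·12 − 1171 = $3209.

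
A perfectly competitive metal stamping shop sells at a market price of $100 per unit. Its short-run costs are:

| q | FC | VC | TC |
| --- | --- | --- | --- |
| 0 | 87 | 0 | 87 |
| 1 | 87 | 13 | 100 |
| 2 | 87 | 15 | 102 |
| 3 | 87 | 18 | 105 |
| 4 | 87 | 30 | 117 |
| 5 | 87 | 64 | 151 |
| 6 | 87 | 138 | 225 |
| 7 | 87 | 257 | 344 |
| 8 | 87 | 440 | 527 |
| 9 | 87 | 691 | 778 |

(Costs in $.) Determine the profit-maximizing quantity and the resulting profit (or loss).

q = 6; profit = $375

Profit at each row (π = 100q − TC): q=0: -87; q=1: 0; q=2: 98; q=3: 195; q=4: 283; q=5: 349; q=6: 375; q=7: 356; q=8: 273; q=9: 122.
Profit is maximized at q = 6. AVC there is 138/6 = $23 ≤ P, so producing beats shutting down (which would give -$87).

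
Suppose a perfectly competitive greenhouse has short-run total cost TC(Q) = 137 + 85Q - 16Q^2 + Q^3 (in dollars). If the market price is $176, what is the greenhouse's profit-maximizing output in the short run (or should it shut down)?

Strip out fixed cost: VC = 85Q - 16Q^2 + Q^3. Then AVC = 85 - 16Q + Q^2 and MC = 85 - 32Q + 3Q^2.
AVC hits its minimum where MC = AVC, at Q = 8, giving min AVC = 85 - 16·8 + 8^2 = $21.
Since P = $176 ≥ min AVC = $21, price covers variable cost and the firm should produce.
P = MC gives -91 - 32Q + 3Q^2 = 0, with roots -7/3 and 13. Take the larger (rising MC): Q* = 13.
Check: AVC at Q = 13 is $46 ≤ P, so revenue covers variable cost.
Profit = P·Q − TC = 176·13 − 735 = $1553.

Produce at Q = 13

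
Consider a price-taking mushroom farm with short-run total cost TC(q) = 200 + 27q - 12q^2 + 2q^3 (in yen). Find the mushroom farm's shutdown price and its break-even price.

Shutdown price = ¥9; break-even price = ¥57

Shutdown price = min AVC. AVC = 27 - 12q + 2q^2, with vertex at q = 3 and minimum ¥9.
ATC = 200/q + 27 - 12q + 2q^2. Setting dATC/dq = −200/q^2 − 12 + 4q = 0 gives q = 5 (since 4·5^3 − 12·5^2 = 200).
min ATC = 200/5 + 27 − 12·5 + 2·5^2 = ¥57. That is the break-even price.
For ¥9 ≤ P < ¥57 the firm produces at a loss; below ¥9 it shuts down.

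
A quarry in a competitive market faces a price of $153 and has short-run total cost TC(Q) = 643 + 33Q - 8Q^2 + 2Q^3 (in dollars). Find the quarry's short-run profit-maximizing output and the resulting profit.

AVC = 33 - 8Q + 2Q^2; min AVC = $25 at Q = 2. Since P = $153 ≥ min AVC, the firm produces.
With MC = 33 - 16Q + 6Q^2, P = MC on the upward-sloping part at Q* = 6.
TR = 153·6 = 918. TC = 643 + 342 = 985. Profit = 918 − 985 = -$67.
That loss of $67 beats the $643 the firm would lose by shutting down; producing recovers $576 of fixed cost.

Profit = -$67 at Q = 6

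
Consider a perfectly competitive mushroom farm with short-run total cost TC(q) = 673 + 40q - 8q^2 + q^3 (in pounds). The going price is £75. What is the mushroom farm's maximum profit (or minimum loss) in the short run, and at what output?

AVC = 40 - 8q + q^2; min AVC = £24 at q = 4. Since P = £75 ≥ min AVC, the firm produces.
With MC = 40 - 16q + 3q^2, P = MC on the upward-sloping part at q* = 7.
TR = 75·7 = 525. TC = 673 + 231 = 904. Profit = 525 − 904 = -£379.
That loss of £379 beats the £673 the firm would lose by shutting down; producing recovers £294 of fixed cost.

Profit = -£379 at q = 7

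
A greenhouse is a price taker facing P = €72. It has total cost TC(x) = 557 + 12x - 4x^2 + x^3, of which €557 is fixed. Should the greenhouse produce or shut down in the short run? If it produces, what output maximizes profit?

Produce at x = 6

Variable cost is VC = 12x - 4x^2 + x^3, so AVC = VC/x = 12 - 4x + x^2 and MC = dTC/dx = 12 - 8x + 3x^2.
The AVC parabola has its vertex at x = 4/2 = 2, where AVC = 12 - 4·2 + 2^2 = €8.
Because €72 ≥ €8, revenue can cover variable cost; the firm operates.
P = MC gives -60 - 8x + 3x^2 = 0, with roots -10/3 and 6. Take the larger (rising MC): x* = 6.
Check: AVC at x = 6 is €24 ≤ P, so revenue covers variable cost.
Profit = P·x − TC = 72·6 − 701 = -€269, a loss, but smaller than the €557 fixed cost the firm would lose by shutting down.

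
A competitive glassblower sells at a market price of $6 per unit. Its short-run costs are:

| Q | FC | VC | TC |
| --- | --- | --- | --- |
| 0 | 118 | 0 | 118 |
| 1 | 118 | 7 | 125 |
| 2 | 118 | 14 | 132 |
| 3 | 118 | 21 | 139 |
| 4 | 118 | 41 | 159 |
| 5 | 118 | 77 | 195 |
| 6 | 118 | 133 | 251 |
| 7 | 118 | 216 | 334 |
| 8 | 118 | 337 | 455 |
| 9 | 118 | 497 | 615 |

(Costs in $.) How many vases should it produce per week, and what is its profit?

Q = 0 (shut down); profit = -$118

Profit at each row (π = 6Q − TC): Q=0: -118; Q=1: -119; Q=2: -120; Q=3: -121; Q=4: -135; Q=5: -165; Q=6: -215; Q=7: -292; Q=8: -407; Q=9: -561.
Profit is highest at Q = 0. Equivalently, the lowest AVC in the table is 7/1 ≈ $7 at Q = 1, and P = $6 falls below it — price never covers variable cost, so the firm shuts down and loses only its fixed cost.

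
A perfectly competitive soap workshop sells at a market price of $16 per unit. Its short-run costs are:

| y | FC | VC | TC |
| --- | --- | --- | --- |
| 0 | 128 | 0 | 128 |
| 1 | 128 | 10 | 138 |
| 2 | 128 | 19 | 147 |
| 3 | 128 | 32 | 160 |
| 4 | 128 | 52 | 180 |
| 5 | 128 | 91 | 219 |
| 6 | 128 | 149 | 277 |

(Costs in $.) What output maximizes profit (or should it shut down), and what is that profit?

Compute π = P·y − TC at each output: y=0: -128; y=1: -122; y=2: -115; y=3: -112; y=4: -116; y=5: -139; y=6: -181.
Profit is maximized at y = 3. AVC there is 32/3 = $10.67 ≤ P, so producing beats shutting down (which would give -$128).

y = 3; profit = -$112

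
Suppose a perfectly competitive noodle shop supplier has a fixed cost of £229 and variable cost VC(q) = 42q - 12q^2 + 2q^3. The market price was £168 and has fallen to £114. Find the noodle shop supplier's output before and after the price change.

MC = 42 - 24q + 6q^2; the shutdown threshold is min AVC = £24 (at q = 3).
With P = £168 above the shutdown price, P = MC gives q = 7.
At P = £114 ≥ min AVC, set P = MC: q = 6. The firm stays open but cuts output.

Output falls from 7 to 6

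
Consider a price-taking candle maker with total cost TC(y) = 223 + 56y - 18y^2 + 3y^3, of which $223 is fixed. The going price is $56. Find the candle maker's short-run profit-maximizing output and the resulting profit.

AVC = 56 - 18y + 3y^2; min AVC = $29 at y = 3. Since P = $56 ≥ min AVC, the firm produces.
With MC = 56 - 36y + 9y^2, P = MC on the upward-sloping part at y* = 4.
TR = 56·4 = 224. TC = 223 + 128 = 351. Profit = 224 − 351 = -$127.
That loss of $127 beats the $223 the firm would lose by shutting down; producing recovers $96 of fixed cost.

Profit = -$127 at y = 4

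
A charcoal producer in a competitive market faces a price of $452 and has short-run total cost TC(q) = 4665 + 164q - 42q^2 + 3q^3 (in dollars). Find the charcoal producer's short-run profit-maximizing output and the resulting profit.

AVC = 164 - 42q + 3q^2; min AVC = $17 at q = 7. Since P = $452 ≥ min AVC, the firm produces.
MC = 164 - 84q + 9q^2. Setting P = MC and taking the root on the rising branch gives q* = 12.
TR = 452·12 = 5424. TC = 4665 + 1104 = 5769. Profit = 5424 − 5769 = -$345.
Shutting down would mean losing the fixed cost of $4665, so operating at a loss of $345 is better by $4320.

Profit = -$345 at q = 12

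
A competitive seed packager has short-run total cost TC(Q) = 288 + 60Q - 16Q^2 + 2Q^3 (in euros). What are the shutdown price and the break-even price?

Shutdown price = min AVC. AVC = 60 - 16Q + 2Q^2, with vertex at Q = 4 and minimum €28.
ATC = 288/Q + 60 - 16Q + 2Q^2. Setting dATC/dQ = −288/Q^2 − 16 + 4Q = 0 gives Q = 6 (since 4·6^3 − 16·6^2 = 288).
min ATC = 288/6 + 60 − 16·6 + 2·6^2 = €84. That is the break-even price.
Between these two prices the firm operates at a loss; above €84 it earns a profit.

Shutdown price = €28; break-even price = €84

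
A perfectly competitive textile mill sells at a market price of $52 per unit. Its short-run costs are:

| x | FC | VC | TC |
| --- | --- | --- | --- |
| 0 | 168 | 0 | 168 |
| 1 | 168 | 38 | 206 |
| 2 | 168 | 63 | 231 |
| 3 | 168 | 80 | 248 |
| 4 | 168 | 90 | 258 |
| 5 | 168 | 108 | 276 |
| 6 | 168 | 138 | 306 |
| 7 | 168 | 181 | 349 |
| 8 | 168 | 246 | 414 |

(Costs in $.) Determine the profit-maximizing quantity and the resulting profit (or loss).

Profit at each row (π = 52x − TC): x=0: -168; x=1: -154; x=2: -127; x=3: -92; x=4: -50; x=5: -16; x=6: 6; x=7: 15; x=8: 2.
Profit is maximized at x = 7. AVC there is 181/7 = $25.86 ≤ P, so producing beats shutting down (which would give -$168).

x = 7; profit = $15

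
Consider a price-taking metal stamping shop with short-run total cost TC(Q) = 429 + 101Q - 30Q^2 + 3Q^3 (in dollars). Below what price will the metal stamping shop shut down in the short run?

The shutdown price is the minimum of AVC. VC = 101Q - 30Q^2 + 3Q^3, so AVC = 101 - 30Q + 3Q^2.
dAVC/dQ = -30 + 6Q = 0 gives Q = 5. min AVC = 101 - 30·5 + 3·5^2 = 26.
For P < $26 the firm produces nothing.

$26 per unit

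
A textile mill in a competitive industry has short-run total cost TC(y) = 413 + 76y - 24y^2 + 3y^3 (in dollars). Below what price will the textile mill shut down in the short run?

$28 per unit

Short-run supply begins at min AVC. From VC = 76y - 24y^2 + 3y^3, AVC = 76 - 24y + 3y^2.
At the minimum of AVC, MC = AVC. MC = 76 - 48y + 9y^2; setting MC = AVC gives 6y^2 - 24y = 0, so y = 4. min AVC = 28.
For P < $28 the firm produces nothing.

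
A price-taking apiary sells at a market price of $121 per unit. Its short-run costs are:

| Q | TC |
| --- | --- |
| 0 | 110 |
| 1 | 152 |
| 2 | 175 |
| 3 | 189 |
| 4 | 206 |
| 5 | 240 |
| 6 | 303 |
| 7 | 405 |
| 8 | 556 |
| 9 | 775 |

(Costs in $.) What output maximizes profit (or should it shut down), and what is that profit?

Q = 7; profit = $442

Compute π = P·Q − TC at each output: Q=0: -110; Q=1: -31; Q=2: 67; Q=3: 174; Q=4: 278; Q=5: 365; Q=6: 423; Q=7: 442; Q=8: 412; Q=9: 314.
Profit is maximized at Q = 7. AVC there is 295/7 = $42.14 ≤ P, so producing beats shutting down (which would give -$110).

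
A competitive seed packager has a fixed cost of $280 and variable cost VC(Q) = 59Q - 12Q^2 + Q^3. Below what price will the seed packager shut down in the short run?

$23 per unit

The shutdown price is the minimum of AVC. VC = 59Q - 12Q^2 + Q^3, so AVC = 59 - 12Q + Q^2.
dAVC/dQ = -12 + 2Q = 0 gives Q = 6. min AVC = 59 - 12·6 + 6^2 = 23.
So the shutdown price is $23.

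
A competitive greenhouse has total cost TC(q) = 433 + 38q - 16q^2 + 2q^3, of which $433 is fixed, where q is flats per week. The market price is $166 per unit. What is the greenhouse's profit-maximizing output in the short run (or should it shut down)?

Variable cost is VC = 38q - 16q^2 + 2q^3, so AVC = VC/q = 38 - 16q + 2q^2 and MC = dTC/dq = 38 - 32q + 6q^2.
The AVC parabola has its vertex at q = 16/4 = 4, where AVC = 38 - 16·4 + 2·4^2 = $6.
Since P = $166 ≥ min AVC = $6, price covers variable cost and the firm should produce.
P = MC gives -128 - 32q + 6q^2 = 0, with roots -8/3 and 8. Take the larger (rising MC): q* = 8.
Check: AVC at q = 8 is $38 ≤ P, so revenue covers variable cost.
Profit = P·q − TC = 166·8 − 737 = $591.

Produce at q = 8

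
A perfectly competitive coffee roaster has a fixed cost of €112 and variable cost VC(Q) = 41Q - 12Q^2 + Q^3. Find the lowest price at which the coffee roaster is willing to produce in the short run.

€5 per unit

The firm shuts down when price falls below the minimum of average variable cost. AVC = VC/Q = 41 - 12Q + Q^2.
dAVC/dQ = -12 + 2Q = 0 gives Q = 6. min AVC = 41 - 12·6 + 6^2 = 5.
The firm shuts down for any P below €5.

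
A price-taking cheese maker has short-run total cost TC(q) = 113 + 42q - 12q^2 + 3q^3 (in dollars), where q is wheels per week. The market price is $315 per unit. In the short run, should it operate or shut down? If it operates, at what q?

Produce at q = 7

Strip out fixed cost: VC = 42q - 12q^2 + 3q^3. Then AVC = 42 - 12q + 3q^2 and MC = 42 - 24q + 9q^2.
AVC is minimized where dAVC/dq = -12 + 6q = 0, at q = 2; min AVC = 42 - 12·2 + 3·2^2 = $30.
P = $315 exceeds min AVC = $30, so the firm stays open.
P = MC gives -273 - 24q + 9q^2 = 0, with roots -13/3 and 7. Take the larger (rising MC): q* = 7.
Check: AVC at q = 7 is $105 ≤ P, so revenue covers variable cost.
Profit = P·q − TC = 315·7 − 848 = $1357.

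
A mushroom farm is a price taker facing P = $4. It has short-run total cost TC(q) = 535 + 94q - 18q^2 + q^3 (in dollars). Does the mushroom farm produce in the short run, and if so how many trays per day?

Shut down

From TC, MC = TC'(q) = 94 - 36q + 3q^2 and AVC = VC/q = 94 - 18q + q^2.
AVC hits its minimum where MC = AVC, at q = 9, giving min AVC = 94 - 18·9 + 9^2 = $13.
P = $4 lies below min AVC = $13; no output level covers variable cost.
The firm minimizes its loss by shutting down and losing only its fixed cost of $535.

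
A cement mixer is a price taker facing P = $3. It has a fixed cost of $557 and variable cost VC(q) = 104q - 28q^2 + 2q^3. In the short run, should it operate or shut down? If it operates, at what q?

Shut down

From TC, MC = TC'(q) = 104 - 56q + 6q^2 and AVC = VC/q = 104 - 28q + 2q^2.
The AVC parabola has its vertex at q = 28/4 = 7, where AVC = 104 - 28·7 + 2·7^2 = $6.
With P < min AVC ($3 < $6), every unit sold adds to the loss.
Shutting down limits the loss to fixed cost, $557.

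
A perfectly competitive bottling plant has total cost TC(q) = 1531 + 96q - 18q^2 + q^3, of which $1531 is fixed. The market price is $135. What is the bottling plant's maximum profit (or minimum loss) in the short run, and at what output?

Profit = -$179 at q = 13

AVC = 96 - 18q + q^2 has its minimum $15 at q = 9; price $135 clears that bar, so the firm operates.
With MC = 96 - 36q + 3q^2, P = MC on the upward-sloping part at q* = 13.
TR = 135·13 = 1755. TC = 1531 + 403 = 1934. Profit = 1755 − 1934 = -$179.
Shutting down would mean losing the fixed cost of $1531, so operating at a loss of $179 is better by $1352.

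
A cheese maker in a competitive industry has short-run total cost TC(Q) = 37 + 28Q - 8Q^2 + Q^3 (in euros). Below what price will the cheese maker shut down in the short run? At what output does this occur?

€12 per unit, at Q = 4

Short-run supply begins at min AVC. From VC = 28Q - 8Q^2 + Q^3, AVC = 28 - 8Q + Q^2.
dAVC/dQ = -8 + 2Q = 0 gives Q = 4. min AVC = 28 - 8·4 + 4^2 = 12.
For P < €12 the firm produces nothing.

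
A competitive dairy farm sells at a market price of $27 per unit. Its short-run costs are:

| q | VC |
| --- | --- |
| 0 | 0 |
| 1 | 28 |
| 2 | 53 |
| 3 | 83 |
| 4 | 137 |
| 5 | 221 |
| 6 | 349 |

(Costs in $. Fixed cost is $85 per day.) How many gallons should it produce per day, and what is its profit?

q = 2; profit = -$84

Profit at each row (π = 27q − TC): q=0: -85; q=1: -86; q=2: -84; q=3: -87; q=4: -114; q=5: -171; q=6: -272.
Profit is maximized at q = 2. AVC there is 53/2 = $26.50 ≤ P, so producing beats shutting down (which would give -$85).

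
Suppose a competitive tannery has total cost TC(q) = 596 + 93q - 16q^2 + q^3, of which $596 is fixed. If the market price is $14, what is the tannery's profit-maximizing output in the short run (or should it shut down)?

From TC, MC = TC'(q) = 93 - 32q + 3q^2 and AVC = VC/q = 93 - 16q + q^2.
The AVC parabola has its vertex at q = 16/2 = 8, where AVC = 93 - 16·8 + 8^2 = $29.
P = $14 lies below min AVC = $29; no output level covers variable cost.
Best response: produce nothing and absorb the $596 fixed cost.

Shut down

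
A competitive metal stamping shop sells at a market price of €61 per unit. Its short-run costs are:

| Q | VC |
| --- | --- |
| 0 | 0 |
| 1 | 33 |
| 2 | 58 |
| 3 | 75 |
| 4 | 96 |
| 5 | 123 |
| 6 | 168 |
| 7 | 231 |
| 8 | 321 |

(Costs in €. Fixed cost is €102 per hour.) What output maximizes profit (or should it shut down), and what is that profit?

Compute π = P·Q − TC at each output: Q=0: -102; Q=1: -74; Q=2: -38; Q=3: 6; Q=4: 46; Q=5: 80; Q=6: 96; Q=7: 94; Q=8: 65.
Profit is maximized at Q = 6. AVC there is 168/6 = €28 ≤ P, so producing beats shutting down (which would give -€102).

Q = 6; profit = €96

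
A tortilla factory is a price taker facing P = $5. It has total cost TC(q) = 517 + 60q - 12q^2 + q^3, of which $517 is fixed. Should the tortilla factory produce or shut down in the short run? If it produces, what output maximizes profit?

Shut down

Variable cost is VC = 60q - 12q^2 + q^3, so AVC = VC/q = 60 - 12q + q^2 and MC = dTC/dq = 60 - 24q + 3q^2.
The AVC parabola has its vertex at q = 12/2 = 6, where AVC = 60 - 12·6 + 6^2 = $24.
Since P = $5 < min AVC = $24, price fails to cover variable cost at any output.
Best response: produce nothing and absorb the $517 fixed cost.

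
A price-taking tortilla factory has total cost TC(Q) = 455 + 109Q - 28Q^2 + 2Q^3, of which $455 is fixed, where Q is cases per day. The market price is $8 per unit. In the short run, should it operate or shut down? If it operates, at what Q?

Strip out fixed cost: VC = 109Q - 28Q^2 + 2Q^3. Then AVC = 109 - 28Q + 2Q^2 and MC = 109 - 56Q + 6Q^2.
AVC hits its minimum where MC = AVC, at Q = 7, giving min AVC = 109 - 28·7 + 2·7^2 = $11.
With P < min AVC ($8 < $11), every unit sold adds to the loss.
Best response: produce nothing and absorb the $455 fixed cost.

Shut down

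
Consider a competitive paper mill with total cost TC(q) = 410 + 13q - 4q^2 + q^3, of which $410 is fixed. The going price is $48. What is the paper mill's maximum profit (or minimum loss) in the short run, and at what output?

AVC = 13 - 4q + q^2 has its minimum $9 at q = 2; price $48 clears that bar, so the firm operates.
With MC = 13 - 8q + 3q^2, P = MC on the upward-sloping part at q* = 5.
TR = 48·5 = 240. TC = 410 + 90 = 500. Profit = 240 − 500 = -$260.
Shutting down would mean losing the fixed cost of $410, so operating at a loss of $260 is better by $150.

Profit = -$260 at q = 5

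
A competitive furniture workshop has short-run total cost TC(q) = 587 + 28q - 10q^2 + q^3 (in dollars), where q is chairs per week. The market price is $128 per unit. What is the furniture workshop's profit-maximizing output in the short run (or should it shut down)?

Produce at q = 10

Variable cost is VC = 28q - 10q^2 + q^3, so AVC = VC/q = 28 - 10q + q^2 and MC = dTC/dq = 28 - 20q + 3q^2.
AVC is minimized where dAVC/dq = -10 + 2q = 0, at q = 5; min AVC = 28 - 10·5 + 5^2 = $3.
Because $128 ≥ $3, revenue can cover variable cost; the firm operates.
Solving P = MC: -100 - 20q + 3q^2 = 0 ⇒ q = -10/3 or 10. On the upward-sloping branch, q* = 10.
Check: AVC at q = 10 is $28 ≤ P, so revenue covers variable cost.
Profit = P·q − TC = 128·10 − 867 = $413.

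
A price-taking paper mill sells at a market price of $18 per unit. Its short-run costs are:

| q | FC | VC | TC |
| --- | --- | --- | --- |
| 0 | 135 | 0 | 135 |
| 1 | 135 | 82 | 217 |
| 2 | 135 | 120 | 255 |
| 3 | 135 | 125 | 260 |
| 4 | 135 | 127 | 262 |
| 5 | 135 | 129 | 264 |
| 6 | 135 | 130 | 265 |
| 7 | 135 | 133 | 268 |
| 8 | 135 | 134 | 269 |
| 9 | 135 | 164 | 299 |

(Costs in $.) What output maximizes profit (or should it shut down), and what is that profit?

Tabulate TR − TC: q=0: -135; q=1: -199; q=2: -219; q=3: -206; q=4: -190; q=5: -174; q=6: -157; q=7: -142; q=8: -125; q=9: -137.
Profit is maximized at q = 8. AVC there is 134/8 = $16.75 ≤ P, so producing beats shutting down (which would give -$135).

q = 8; profit = -$125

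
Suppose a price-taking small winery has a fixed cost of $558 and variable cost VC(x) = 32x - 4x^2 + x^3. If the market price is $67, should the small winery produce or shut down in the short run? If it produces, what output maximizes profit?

Variable cost is VC = 32x - 4x^2 + x^3, so AVC = VC/x = 32 - 4x + x^2 and MC = dTC/dx = 32 - 8x + 3x^2.
The AVC parabola has its vertex at x = 4/2 = 2, where AVC = 32 - 4·2 + 2^2 = $28.
Because $67 ≥ $28, revenue can cover variable cost; the firm operates.
Solving P = MC: -35 - 8x + 3x^2 = 0 ⇒ x = -7/3 or 5. On the upward-sloping branch, x* = 5.
Check: AVC at x = 5 is $37 ≤ P, so revenue covers variable cost.
Profit = P·x − TC = 67·5 − 743 = -$408, a loss, but smaller than the $558 fixed cost the firm would lose by shutting down.

Produce at x = 5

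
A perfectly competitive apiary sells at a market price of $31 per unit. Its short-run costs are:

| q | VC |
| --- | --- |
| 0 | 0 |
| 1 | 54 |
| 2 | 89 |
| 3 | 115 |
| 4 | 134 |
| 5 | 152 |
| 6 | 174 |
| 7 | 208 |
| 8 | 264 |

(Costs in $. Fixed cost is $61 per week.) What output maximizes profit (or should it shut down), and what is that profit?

q = 6; profit = -$49

Compute π = P·q − TC at each output: q=0: -61; q=1: -84; q=2: -88; q=3: -83; q=4: -71; q=5: -58; q=6: -49; q=7: -52; q=8: -77.
Profit is maximized at q = 6. AVC there is 174/6 = $29 ≤ P, so producing beats shutting down (which would give -$61).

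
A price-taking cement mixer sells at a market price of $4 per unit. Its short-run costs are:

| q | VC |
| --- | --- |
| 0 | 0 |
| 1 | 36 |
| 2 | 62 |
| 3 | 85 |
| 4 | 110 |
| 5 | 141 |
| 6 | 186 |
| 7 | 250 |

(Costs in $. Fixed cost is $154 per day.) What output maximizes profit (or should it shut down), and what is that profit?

Compute π = P·q − TC at each output: q=0: -154; q=1: -186; q=2: -208; q=3: -227; q=4: -248; q=5: -275; q=6: -316; q=7: -376.
Profit is highest at q = 0. Equivalently, the lowest AVC in the table is 110/4 ≈ $27.50 at q = 4, and P = $4 falls below it — price never covers variable cost, so the firm shuts down and loses only its fixed cost.

q = 0 (shut down); profit = -$154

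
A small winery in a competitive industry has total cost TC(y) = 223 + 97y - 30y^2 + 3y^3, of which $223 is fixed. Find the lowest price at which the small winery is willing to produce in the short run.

$22 per unit

The shutdown price is the minimum of AVC. VC = 97y - 30y^2 + 3y^3, so AVC = 97 - 30y + 3y^2.
At the minimum of AVC, MC = AVC. MC = 97 - 60y + 9y^2; setting MC = AVC gives 6y^2 - 30y = 0, so y = 5. min AVC = 22.
The firm shuts down for any P below $22.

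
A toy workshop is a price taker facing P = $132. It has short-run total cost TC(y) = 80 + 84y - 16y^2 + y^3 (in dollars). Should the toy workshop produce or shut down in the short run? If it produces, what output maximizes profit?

Produce at y = 12

From TC, MC = TC'(y) = 84 - 32y + 3y^2 and AVC = VC/y = 84 - 16y + y^2.
AVC hits its minimum where MC = AVC, at y = 8, giving min AVC = 84 - 16·8 + 8^2 = $20.
Because $132 ≥ $20, revenue can cover variable cost; the firm operates.
P = MC gives -48 - 32y + 3y^2 = 0, with roots -4/3 and 12. Take the larger (rising MC): y* = 12.
Check: AVC at y = 12 is $36 ≤ P, so revenue covers variable cost.
Profit = P·y − TC = 132·12 − 512 = $1072.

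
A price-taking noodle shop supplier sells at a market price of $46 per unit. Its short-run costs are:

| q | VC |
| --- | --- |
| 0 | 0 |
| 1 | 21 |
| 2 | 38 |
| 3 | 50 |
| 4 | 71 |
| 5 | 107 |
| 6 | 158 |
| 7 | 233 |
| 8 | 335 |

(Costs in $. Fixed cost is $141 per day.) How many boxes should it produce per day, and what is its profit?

Compute π = P·q − TC at each output: q=0: -141; q=1: -116; q=2: -87; q=3: -53; q=4: -28; q=5: -18; q=6: -23; q=7: -52; q=8: -108.
Profit is maximized at q = 5. AVC there is 107/5 = $21.40 ≤ P, so producing beats shutting down (which would give -$141).

q = 5; profit = -$18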